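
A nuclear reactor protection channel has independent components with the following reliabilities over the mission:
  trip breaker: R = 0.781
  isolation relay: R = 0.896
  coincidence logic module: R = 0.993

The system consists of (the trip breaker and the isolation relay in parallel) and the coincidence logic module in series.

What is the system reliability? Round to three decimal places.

0.970

Parallel (trip breaker and isolation relay): 1 − (1 − 0.78100)(1 − 0.89600) = 0.97722
Series ([0.97722] and coincidence logic module): 0.97722 × 0.99300 = 0.970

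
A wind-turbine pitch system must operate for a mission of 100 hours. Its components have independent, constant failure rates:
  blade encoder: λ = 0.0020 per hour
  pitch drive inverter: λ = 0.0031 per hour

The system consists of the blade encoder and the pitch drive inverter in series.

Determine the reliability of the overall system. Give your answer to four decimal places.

0.6005

R(blade encoder) = exp(−0.0020 × 100) = 0.818731
R(pitch drive inverter) = exp(−0.0031 × 100) = 0.733447
Series (blade encoder and pitch drive inverter): 0.818731 × 0.733447 = 0.6005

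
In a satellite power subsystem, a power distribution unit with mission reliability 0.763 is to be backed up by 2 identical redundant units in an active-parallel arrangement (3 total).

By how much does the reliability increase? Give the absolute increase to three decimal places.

R_before = 0.763
R_after = 1 − (1 − 0.763)^3 = 0.987
ΔR = 0.987 − 0.763 = 0.224

0.224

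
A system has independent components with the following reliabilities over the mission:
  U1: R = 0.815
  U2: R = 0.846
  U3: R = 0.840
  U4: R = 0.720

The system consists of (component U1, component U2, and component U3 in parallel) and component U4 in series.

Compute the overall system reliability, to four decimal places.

0.7167

Parallel (U1, U2, and U3): 1 − (1 − 0.815000)(1 − 0.846000)(1 − 0.840000) = 0.995442
Series ([0.995442] and U4): 0.995442 × 0.720000 = 0.7167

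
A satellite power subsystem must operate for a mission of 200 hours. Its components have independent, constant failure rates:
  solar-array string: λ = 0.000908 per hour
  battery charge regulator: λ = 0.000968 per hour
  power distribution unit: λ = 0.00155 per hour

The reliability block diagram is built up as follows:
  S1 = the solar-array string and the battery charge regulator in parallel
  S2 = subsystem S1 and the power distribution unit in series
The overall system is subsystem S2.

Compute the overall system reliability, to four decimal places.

R(solar-array string) = exp(−0.000908 × 200) = 0.833935
R(battery charge regulator) = exp(−0.000968 × 200) = 0.823987
R(power distribution unit) = exp(−0.00155 × 200) = 0.733447
Parallel (solar-array string and battery charge regulator): 1 − (1 − 0.833935)(1 − 0.823987) = 0.970770
Series ([0.970770] and power distribution unit): 0.970770 × 0.733447 = 0.7120

0.7120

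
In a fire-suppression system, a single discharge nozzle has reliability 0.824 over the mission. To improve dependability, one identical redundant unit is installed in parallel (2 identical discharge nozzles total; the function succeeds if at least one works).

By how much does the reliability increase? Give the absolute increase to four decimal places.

0.1450

R_before = 0.824
R_after = 1 − (1 − 0.824)^2 = 0.9690
ΔR = 0.9690 − 0.824 = 0.1450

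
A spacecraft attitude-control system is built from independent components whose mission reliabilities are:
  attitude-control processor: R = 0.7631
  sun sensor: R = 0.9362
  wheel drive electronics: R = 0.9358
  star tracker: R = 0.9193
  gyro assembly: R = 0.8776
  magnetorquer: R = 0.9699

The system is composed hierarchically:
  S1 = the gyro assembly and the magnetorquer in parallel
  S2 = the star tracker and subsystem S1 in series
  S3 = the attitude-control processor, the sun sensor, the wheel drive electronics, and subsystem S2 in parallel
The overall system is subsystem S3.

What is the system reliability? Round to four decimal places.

0.9999

Parallel (gyro assembly and magnetorquer): 1 − (1 − 0.877600)(1 − 0.969900) = 0.996316
Series (star tracker and [0.996316]): 0.919300 × 0.996316 = 0.915913
Parallel (attitude-control processor, sun sensor, wheel drive electronics, and [0.915913]): 1 − (1 − 0.763100)(1 − 0.936200)(1 − 0.935800)(1 − 0.915913) = 0.9999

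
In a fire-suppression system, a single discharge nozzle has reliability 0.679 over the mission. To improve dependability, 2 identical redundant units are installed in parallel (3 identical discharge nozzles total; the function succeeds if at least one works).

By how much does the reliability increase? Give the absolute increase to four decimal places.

0.2879

R_before = 0.679
R_after = 1 − (1 − 0.679)^3 = 0.9669
ΔR = 0.9669 − 0.679 = 0.2879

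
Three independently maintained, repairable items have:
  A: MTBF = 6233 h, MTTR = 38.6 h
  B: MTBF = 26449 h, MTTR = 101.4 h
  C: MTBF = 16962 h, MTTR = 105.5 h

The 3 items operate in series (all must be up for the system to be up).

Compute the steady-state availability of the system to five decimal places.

A(A) = MTBF/(MTBF+MTTR) = 6233/(6233+38.6) = 0.993845
A(B) = MTBF/(MTBF+MTTR) = 26449/(26449+101.4) = 0.996181
A(C) = MTBF/(MTBF+MTTR) = 16962/(16962+105.5) = 0.993819
Series availability: 0.993845 × 0.996181 × 0.993819 = 0.98393

0.98393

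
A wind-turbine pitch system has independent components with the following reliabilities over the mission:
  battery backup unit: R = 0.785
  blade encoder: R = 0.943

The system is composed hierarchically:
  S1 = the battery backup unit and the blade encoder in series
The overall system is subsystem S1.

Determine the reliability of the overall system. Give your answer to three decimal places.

Series (battery backup unit and blade encoder): 0.78500 × 0.94300 = 0.740

0.740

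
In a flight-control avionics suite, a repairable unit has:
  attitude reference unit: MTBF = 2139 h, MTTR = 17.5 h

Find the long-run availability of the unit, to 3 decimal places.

A(attitude reference unit) = MTBF/(MTBF+MTTR) = 2139/(2139+17.5) = 0.992

0.992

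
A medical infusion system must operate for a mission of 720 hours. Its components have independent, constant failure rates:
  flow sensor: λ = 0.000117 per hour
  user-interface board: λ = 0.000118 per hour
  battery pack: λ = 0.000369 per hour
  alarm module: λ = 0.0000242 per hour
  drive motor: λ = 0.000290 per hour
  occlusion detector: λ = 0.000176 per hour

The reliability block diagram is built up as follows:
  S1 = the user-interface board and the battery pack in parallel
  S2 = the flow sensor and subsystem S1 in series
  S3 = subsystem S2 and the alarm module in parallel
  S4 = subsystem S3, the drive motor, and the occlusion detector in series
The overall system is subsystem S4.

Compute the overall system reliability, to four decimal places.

0.7138

R(flow sensor) = exp(−0.000117 × 720) = 0.919211
R(user-interface board) = exp(−0.000118 × 720) = 0.918549
R(battery pack) = exp(−0.000369 × 720) = 0.766684
R(alarm module) = exp(−0.0000242 × 720) = 0.982727
R(drive motor) = exp(−0.000290 × 720) = 0.811558
R(occlusion detector) = exp(−0.000176 × 720) = 0.880980
Parallel (user-interface board and battery pack): 1 − (1 − 0.918549)(1 − 0.766684) = 0.980996
Series (flow sensor and [0.980996]): 0.919211 × 0.980996 = 0.901742
Parallel ([0.901742] and alarm module): 1 − (1 − 0.901742)(1 − 0.982727) = 0.998303
Series ([0.998303], drive motor, and occlusion detector): 0.998303 × 0.811558 × 0.880980 = 0.7138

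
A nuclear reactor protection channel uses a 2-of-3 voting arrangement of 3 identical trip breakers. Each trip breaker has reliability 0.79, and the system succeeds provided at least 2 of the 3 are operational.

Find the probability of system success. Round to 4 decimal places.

0.8862

R = Σ_{i=2}^{3} C(3,i) p^i (1−p)^{3−i} with p = 0.79
C(3,2)·0.79^2·0.21^1 = 0.393183
C(3,3)·0.79^3·0.21^0 = 0.493039
Sum = 0.8862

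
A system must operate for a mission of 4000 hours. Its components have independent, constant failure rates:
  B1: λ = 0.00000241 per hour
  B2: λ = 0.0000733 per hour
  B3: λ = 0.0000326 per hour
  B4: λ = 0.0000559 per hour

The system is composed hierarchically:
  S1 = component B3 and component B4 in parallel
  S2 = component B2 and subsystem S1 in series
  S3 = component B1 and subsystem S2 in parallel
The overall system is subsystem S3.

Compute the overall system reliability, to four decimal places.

R(B1) = exp(−0.00000241 × 4000) = 0.990406
R(B2) = exp(−0.0000733 × 4000) = 0.745873
R(B3) = exp(−0.0000326 × 4000) = 0.877744
R(B4) = exp(−0.0000559 × 4000) = 0.799635
Parallel (B3 and B4): 1 − (1 − 0.877744)(1 − 0.799635) = 0.975504
Series (B2 and [0.975504]): 0.745873 × 0.975504 = 0.727602
Parallel (B1 and [0.727602]): 1 − (1 − 0.990406)(1 − 0.727602) = 0.9974

0.9974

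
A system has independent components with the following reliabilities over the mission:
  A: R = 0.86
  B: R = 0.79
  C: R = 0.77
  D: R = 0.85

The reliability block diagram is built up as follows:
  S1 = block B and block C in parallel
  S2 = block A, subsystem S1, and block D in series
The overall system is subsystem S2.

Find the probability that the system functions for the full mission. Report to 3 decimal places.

Parallel (B and C): 1 − (1 − 0.79000)(1 − 0.77000) = 0.95170
Series (A, [0.95170], and D): 0.86000 × 0.95170 × 0.85000 = 0.696

0.696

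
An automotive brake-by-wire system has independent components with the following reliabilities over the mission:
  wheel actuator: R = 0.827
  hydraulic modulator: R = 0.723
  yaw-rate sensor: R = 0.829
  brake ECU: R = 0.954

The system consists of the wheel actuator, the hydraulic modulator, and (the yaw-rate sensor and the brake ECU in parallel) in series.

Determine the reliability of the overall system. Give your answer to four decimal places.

0.5932

Parallel (yaw-rate sensor and brake ECU): 1 − (1 − 0.829000)(1 − 0.954000) = 0.992134
Series (wheel actuator, hydraulic modulator, and [0.992134]): 0.827000 × 0.723000 × 0.992134 = 0.5932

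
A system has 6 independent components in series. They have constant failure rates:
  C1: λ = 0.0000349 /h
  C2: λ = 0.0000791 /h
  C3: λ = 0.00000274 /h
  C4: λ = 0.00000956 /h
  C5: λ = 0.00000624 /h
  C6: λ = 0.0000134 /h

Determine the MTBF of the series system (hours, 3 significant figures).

Series of exponential components: λ_sys = Σ λ_i
λ_sys = 0.0000349 + 0.0000791 + 0.00000274 + 0.00000956 + 0.00000624 + 0.0000134 = 1.4594e-04 /h
MTBF = 1 / λ_sys = 6850 h

6850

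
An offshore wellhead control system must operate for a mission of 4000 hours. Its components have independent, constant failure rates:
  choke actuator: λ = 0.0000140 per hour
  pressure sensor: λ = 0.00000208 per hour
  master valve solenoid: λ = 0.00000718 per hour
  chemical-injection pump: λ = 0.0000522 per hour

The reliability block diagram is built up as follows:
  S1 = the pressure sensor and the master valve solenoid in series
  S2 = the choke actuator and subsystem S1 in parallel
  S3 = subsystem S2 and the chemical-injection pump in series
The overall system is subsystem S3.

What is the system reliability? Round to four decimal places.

R(choke actuator) = exp(−0.0000140 × 4000) = 0.945539
R(pressure sensor) = exp(−0.00000208 × 4000) = 0.991715
R(master valve solenoid) = exp(−0.00000718 × 4000) = 0.971688
R(chemical-injection pump) = exp(−0.0000522 × 4000) = 0.811558
Series (pressure sensor and master valve solenoid): 0.991715 × 0.971688 = 0.963638
Parallel (choke actuator and [0.963638]): 1 − (1 − 0.945539)(1 − 0.963638) = 0.998020
Series ([0.998020] and chemical-injection pump): 0.998020 × 0.811558 = 0.8100

0.8100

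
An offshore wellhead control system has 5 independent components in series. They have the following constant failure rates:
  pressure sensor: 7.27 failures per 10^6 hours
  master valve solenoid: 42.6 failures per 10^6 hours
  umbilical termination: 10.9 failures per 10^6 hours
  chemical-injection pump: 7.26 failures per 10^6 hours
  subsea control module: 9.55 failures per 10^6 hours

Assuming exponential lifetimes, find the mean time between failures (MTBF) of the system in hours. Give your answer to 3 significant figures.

12900

Series of exponential components: λ_sys = Σ λ_i
λ_sys = 0.00000727 + 0.0000426 + 0.0000109 + 0.00000726 + 0.00000955 = 7.7580e-05 /h
MTBF = 1 / λ_sys = 12900 h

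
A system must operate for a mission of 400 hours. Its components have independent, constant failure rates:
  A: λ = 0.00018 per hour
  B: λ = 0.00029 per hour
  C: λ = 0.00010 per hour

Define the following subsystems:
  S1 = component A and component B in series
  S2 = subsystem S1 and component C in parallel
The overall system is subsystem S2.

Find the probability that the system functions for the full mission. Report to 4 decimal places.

0.9933

R(A) = exp(−0.00018 × 400) = 0.930531
R(B) = exp(−0.00029 × 400) = 0.890475
R(C) = exp(−0.00010 × 400) = 0.960789
Series (A and B): 0.930531 × 0.890475 = 0.828615
Parallel ([0.828615] and C): 1 − (1 − 0.828615)(1 − 0.960789) = 0.9933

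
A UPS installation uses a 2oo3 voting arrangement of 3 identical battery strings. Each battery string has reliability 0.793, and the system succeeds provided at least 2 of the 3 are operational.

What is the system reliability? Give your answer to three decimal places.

0.889

R = Σ_{i=2}^{3} C(3,i) p^i (1−p)^{3−i} with p = 0.793
C(3,2)·0.793^2·0.207^1 = 0.39052
C(3,3)·0.793^3·0.207^0 = 0.49868
Sum = 0.889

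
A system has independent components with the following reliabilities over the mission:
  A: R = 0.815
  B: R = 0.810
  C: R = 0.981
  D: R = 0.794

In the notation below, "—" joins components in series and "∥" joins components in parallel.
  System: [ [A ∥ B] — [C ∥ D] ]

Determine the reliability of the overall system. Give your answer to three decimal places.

Parallel (A and B): 1 − (1 − 0.81500)(1 − 0.81000) = 0.96485
Parallel (C and D): 1 − (1 − 0.98100)(1 − 0.79400) = 0.99609
Series ([0.96485] and [0.99609]): 0.96485 × 0.99609 = 0.961

0.961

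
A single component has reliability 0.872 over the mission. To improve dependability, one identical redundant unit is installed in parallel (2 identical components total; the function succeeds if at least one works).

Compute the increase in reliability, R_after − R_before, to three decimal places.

R_before = 0.872
R_after = 1 − (1 − 0.872)^2 = 0.984
ΔR = 0.984 − 0.872 = 0.112

0.112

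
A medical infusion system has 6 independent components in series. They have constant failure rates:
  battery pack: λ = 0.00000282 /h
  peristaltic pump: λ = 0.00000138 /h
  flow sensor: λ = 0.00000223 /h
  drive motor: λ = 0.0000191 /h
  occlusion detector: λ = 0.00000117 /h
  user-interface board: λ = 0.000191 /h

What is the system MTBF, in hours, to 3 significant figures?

Series of exponential components: λ_sys = Σ λ_i
λ_sys = 0.00000282 + 0.00000138 + 0.00000223 + 0.0000191 + 0.00000117 + 0.000191 = 2.1770e-04 /h
MTBF = 1 / λ_sys = 4590 h

4590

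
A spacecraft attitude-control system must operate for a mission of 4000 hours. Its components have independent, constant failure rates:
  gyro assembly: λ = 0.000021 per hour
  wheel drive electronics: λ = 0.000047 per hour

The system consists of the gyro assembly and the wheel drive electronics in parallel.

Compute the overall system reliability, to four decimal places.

R(gyro assembly) = exp(−0.000021 × 4000) = 0.919431
R(wheel drive electronics) = exp(−0.000047 × 4000) = 0.828615
Parallel (gyro assembly and wheel drive electronics): 1 − (1 − 0.919431)(1 − 0.828615) = 0.9862

0.9862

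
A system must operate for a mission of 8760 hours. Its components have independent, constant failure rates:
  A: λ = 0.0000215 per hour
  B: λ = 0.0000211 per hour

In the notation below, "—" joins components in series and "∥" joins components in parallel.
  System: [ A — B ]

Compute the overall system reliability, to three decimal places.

0.689

R(A) = exp(−0.0000215 × 8760) = 0.82833
R(B) = exp(−0.0000211 × 8760) = 0.83124
Series (A and B): 0.82833 × 0.83124 = 0.689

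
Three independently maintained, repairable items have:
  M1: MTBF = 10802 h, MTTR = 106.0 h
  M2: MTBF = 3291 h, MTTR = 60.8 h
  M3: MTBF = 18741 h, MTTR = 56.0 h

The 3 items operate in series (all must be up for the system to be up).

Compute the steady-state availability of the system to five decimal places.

A(M1) = MTBF/(MTBF+MTTR) = 10802/(10802+106.0) = 0.990282
A(M2) = MTBF/(MTBF+MTTR) = 3291/(3291+60.8) = 0.981860
A(M3) = MTBF/(MTBF+MTTR) = 18741/(18741+56.0) = 0.997021
Series availability: 0.990282 × 0.981860 × 0.997021 = 0.96942

0.96942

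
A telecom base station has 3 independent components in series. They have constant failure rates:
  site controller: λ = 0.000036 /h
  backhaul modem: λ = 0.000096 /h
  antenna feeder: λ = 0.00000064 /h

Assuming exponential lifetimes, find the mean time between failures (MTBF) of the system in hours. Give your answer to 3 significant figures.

Series of exponential components: λ_sys = Σ λ_i
λ_sys = 0.000036 + 0.000096 + 0.00000064 = 1.3264e-04 /h
MTBF = 1 / λ_sys = 7540 h

7540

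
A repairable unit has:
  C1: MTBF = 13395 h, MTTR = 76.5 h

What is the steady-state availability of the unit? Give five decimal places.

A(C1) = MTBF/(MTBF+MTTR) = 13395/(13395+76.5) = 0.99432

0.99432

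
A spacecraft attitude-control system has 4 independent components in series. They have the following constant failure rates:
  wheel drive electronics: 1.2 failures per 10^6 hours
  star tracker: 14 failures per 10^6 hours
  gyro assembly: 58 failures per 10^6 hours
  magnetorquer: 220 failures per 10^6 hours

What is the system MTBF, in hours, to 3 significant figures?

3410

Series of exponential components: λ_sys = Σ λ_i
λ_sys = 0.0000012 + 0.000014 + 0.000058 + 0.00022 = 2.9320e-04 /h
MTBF = 1 / λ_sys = 3410 h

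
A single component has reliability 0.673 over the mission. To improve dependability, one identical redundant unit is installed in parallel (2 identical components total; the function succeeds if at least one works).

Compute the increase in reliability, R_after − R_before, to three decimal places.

R_before = 0.673
R_after = 1 − (1 − 0.673)^2 = 0.893
ΔR = 0.893 − 0.673 = 0.220

0.220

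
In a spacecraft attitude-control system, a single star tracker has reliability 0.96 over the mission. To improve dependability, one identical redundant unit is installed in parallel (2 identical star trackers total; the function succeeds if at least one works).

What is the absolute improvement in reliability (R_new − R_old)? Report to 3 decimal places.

R_before = 0.96
R_after = 1 − (1 − 0.96)^2 = 0.998
ΔR = 0.998 − 0.96 = 0.038

0.038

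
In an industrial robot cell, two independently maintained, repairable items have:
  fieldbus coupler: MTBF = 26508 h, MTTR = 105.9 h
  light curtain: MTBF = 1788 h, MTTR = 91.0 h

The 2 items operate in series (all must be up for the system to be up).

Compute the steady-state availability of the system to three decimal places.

A(fieldbus coupler) = MTBF/(MTBF+MTTR) = 26508/(26508+105.9) = 0.996021
A(light curtain) = MTBF/(MTBF+MTTR) = 1788/(1788+91.0) = 0.951570
Series availability: 0.996021 × 0.951570 = 0.948

0.948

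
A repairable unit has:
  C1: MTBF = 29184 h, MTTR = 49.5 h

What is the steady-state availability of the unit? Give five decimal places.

A(C1) = MTBF/(MTBF+MTTR) = 29184/(29184+49.5) = 0.99831

0.99831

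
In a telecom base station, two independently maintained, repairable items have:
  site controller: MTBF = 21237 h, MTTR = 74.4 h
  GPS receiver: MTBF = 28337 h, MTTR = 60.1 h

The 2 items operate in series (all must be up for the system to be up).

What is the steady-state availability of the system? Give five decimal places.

0.99440

A(site controller) = MTBF/(MTBF+MTTR) = 21237/(21237+74.4) = 0.996509
A(GPS receiver) = MTBF/(MTBF+MTTR) = 28337/(28337+60.1) = 0.997884
Series availability: 0.996509 × 0.997884 = 0.99440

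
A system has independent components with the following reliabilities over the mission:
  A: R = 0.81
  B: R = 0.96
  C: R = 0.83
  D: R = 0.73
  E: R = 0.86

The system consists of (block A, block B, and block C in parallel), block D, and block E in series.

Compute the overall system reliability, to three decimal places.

Parallel (A, B, and C): 1 − (1 − 0.81000)(1 − 0.96000)(1 − 0.83000) = 0.99871
Series ([0.99871], D, and E): 0.99871 × 0.73000 × 0.86000 = 0.627

0.627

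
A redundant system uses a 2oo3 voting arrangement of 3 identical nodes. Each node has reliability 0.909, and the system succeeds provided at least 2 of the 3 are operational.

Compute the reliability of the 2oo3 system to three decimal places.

0.977

R = Σ_{i=2}^{3} C(3,i) p^i (1−p)^{3−i} with p = 0.909
C(3,2)·0.909^2·0.091^1 = 0.22557
C(3,3)·0.909^3·0.091^0 = 0.75109
Sum = 0.977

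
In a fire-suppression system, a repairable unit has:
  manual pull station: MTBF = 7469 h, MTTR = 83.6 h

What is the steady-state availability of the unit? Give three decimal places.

A(manual pull station) = MTBF/(MTBF+MTTR) = 7469/(7469+83.6) = 0.989

0.989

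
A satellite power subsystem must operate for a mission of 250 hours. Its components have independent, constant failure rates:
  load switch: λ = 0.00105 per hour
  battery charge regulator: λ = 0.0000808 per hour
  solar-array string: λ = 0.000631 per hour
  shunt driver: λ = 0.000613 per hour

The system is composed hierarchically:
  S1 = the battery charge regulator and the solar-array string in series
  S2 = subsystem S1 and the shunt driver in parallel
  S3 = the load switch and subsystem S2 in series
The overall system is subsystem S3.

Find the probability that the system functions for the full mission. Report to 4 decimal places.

R(load switch) = exp(−0.00105 × 250) = 0.769126
R(battery charge regulator) = exp(−0.0000808 × 250) = 0.980003
R(solar-array string) = exp(−0.000631 × 250) = 0.854063
R(shunt driver) = exp(−0.000613 × 250) = 0.857915
Series (battery charge regulator and solar-array string): 0.980003 × 0.854063 = 0.836984
Parallel ([0.836984] and shunt driver): 1 − (1 − 0.836984)(1 − 0.857915) = 0.976838
Series (load switch and [0.976838]): 0.769126 × 0.976838 = 0.7513

0.7513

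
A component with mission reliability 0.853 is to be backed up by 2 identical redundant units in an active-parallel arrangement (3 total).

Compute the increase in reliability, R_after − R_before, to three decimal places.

0.144

R_before = 0.853
R_after = 1 − (1 − 0.853)^3 = 0.997
ΔR = 0.997 − 0.853 = 0.144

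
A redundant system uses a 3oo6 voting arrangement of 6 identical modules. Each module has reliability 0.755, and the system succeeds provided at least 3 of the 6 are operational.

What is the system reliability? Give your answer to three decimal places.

0.965

R = Σ_{i=3}^{6} C(6,i) p^i (1−p)^{6−i} with p = 0.755
C(6,3)·0.755^3·0.245^3 = 0.12658
C(6,4)·0.755^4·0.245^2 = 0.29256
C(6,5)·0.755^5·0.245^1 = 0.36062
C(6,6)·0.755^6·0.245^0 = 0.18522
Sum = 0.965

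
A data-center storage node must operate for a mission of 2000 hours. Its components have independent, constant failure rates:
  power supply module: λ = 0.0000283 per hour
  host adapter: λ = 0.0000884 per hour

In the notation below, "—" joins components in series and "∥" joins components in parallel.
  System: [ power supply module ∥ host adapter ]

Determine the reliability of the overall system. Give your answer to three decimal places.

R(power supply module) = exp(−0.0000283 × 2000) = 0.94497
R(host adapter) = exp(−0.0000884 × 2000) = 0.83795
Parallel (power supply module and host adapter): 1 − (1 − 0.94497)(1 − 0.83795) = 0.991

0.991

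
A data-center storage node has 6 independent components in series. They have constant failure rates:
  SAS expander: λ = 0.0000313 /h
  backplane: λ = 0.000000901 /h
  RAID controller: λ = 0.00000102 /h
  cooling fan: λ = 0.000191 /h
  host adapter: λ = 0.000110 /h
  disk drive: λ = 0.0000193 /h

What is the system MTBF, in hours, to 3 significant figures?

2830

Series of exponential components: λ_sys = Σ λ_i
λ_sys = 0.0000313 + 0.000000901 + 0.00000102 + 0.000191 + 0.000110 + 0.0000193 = 3.5352e-04 /h
MTBF = 1 / λ_sys = 2830 h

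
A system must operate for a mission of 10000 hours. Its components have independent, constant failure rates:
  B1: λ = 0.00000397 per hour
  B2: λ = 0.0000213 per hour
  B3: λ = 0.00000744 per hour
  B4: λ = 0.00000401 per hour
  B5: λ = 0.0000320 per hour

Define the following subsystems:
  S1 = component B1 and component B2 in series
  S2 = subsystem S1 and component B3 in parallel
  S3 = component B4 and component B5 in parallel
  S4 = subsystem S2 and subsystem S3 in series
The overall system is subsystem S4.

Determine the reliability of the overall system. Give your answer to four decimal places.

R(B1) = exp(−0.00000397 × 10000) = 0.961078
R(B2) = exp(−0.0000213 × 10000) = 0.808156
R(B3) = exp(−0.00000744 × 10000) = 0.928300
R(B4) = exp(−0.00000401 × 10000) = 0.960693
R(B5) = exp(−0.0000320 × 10000) = 0.726149
Series (B1 and B2): 0.961078 × 0.808156 = 0.776701
Parallel ([0.776701] and B3): 1 − (1 − 0.776701)(1 − 0.928300) = 0.983989
Parallel (B4 and B5): 1 − (1 − 0.960693)(1 − 0.726149) = 0.989236
Series ([0.983989] and [0.989236]): 0.983989 × 0.989236 = 0.9734

0.9734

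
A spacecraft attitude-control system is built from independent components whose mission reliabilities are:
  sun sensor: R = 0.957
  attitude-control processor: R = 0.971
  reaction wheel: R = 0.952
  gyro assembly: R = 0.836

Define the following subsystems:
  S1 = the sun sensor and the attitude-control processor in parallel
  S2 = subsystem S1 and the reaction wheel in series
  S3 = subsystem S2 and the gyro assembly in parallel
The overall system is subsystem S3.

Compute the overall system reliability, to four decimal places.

0.9919

Parallel (sun sensor and attitude-control processor): 1 − (1 − 0.957000)(1 − 0.971000) = 0.998753
Series ([0.998753] and reaction wheel): 0.998753 × 0.952000 = 0.950813
Parallel ([0.950813] and gyro assembly): 1 − (1 − 0.950813)(1 − 0.836000) = 0.9919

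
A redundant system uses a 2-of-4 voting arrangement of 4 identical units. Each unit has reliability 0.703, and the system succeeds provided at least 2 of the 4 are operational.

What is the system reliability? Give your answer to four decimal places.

R = Σ_{i=2}^{4} C(4,i) p^i (1−p)^{4−i} with p = 0.703
C(4,2)·0.703^2·0.297^2 = 0.261562
C(4,3)·0.703^3·0.297^1 = 0.412746
C(4,4)·0.703^4·0.297^0 = 0.244243
Sum = 0.9186

0.9186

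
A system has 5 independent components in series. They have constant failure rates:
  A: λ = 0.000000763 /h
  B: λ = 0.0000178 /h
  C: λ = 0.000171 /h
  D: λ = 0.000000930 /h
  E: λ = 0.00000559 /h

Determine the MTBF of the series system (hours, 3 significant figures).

5100

Series of exponential components: λ_sys = Σ λ_i
λ_sys = 0.000000763 + 0.0000178 + 0.000171 + 0.000000930 + 0.00000559 = 1.9608e-04 /h
MTBF = 1 / λ_sys = 5100 h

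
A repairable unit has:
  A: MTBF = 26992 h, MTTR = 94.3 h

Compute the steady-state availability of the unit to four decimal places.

A(A) = MTBF/(MTBF+MTTR) = 26992/(26992+94.3) = 0.9965

0.9965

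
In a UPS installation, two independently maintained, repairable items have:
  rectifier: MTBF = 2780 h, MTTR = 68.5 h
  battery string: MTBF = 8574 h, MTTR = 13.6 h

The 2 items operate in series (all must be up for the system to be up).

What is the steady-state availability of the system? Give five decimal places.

0.97441

A(rectifier) = MTBF/(MTBF+MTTR) = 2780/(2780+68.5) = 0.975952
A(battery string) = MTBF/(MTBF+MTTR) = 8574/(8574+13.6) = 0.998416
Series availability: 0.975952 × 0.998416 = 0.97441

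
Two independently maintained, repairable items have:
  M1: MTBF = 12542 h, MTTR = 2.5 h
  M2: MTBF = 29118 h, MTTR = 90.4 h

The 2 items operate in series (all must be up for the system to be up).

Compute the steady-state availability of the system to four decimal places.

A(M1) = MTBF/(MTBF+MTTR) = 12542/(12542+2.5) = 0.999801
A(M2) = MTBF/(MTBF+MTTR) = 29118/(29118+90.4) = 0.996905
Series availability: 0.999801 × 0.996905 = 0.9967

0.9967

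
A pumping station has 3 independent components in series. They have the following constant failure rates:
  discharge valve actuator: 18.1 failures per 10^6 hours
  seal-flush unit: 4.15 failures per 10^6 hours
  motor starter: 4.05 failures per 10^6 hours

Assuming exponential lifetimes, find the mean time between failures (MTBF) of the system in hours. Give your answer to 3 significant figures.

Series of exponential components: λ_sys = Σ λ_i
λ_sys = 0.0000181 + 0.00000415 + 0.00000405 = 2.6300e-05 /h
MTBF = 1 / λ_sys = 38000 h

38000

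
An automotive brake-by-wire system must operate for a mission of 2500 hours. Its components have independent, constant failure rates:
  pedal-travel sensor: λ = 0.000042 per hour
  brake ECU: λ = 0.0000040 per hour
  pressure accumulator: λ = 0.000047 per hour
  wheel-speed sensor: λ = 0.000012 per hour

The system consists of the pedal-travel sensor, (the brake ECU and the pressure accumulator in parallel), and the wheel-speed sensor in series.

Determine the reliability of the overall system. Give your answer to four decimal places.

0.8728

R(pedal-travel sensor) = exp(−0.000042 × 2500) = 0.900325
R(brake ECU) = exp(−0.0000040 × 2500) = 0.990050
R(pressure accumulator) = exp(−0.000047 × 2500) = 0.889141
R(wheel-speed sensor) = exp(−0.000012 × 2500) = 0.970446
Parallel (brake ECU and pressure accumulator): 1 − (1 − 0.990050)(1 − 0.889141) = 0.998897
Series (pedal-travel sensor, [0.998897], and wheel-speed sensor): 0.900325 × 0.998897 × 0.970446 = 0.8728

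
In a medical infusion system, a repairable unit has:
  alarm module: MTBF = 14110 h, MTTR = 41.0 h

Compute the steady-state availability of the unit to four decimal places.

0.9971

A(alarm module) = MTBF/(MTBF+MTTR) = 14110/(14110+41.0) = 0.9971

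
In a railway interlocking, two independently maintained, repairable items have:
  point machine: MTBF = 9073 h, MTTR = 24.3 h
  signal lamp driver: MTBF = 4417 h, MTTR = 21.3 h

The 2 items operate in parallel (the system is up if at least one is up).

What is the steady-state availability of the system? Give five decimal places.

A(point machine) = MTBF/(MTBF+MTTR) = 9073/(9073+24.3) = 0.997329
A(signal lamp driver) = MTBF/(MTBF+MTTR) = 4417/(4417+21.3) = 0.995201
Parallel availability: 1 − (1 − 0.997329)(1 − 0.995201) = 0.99999

0.99999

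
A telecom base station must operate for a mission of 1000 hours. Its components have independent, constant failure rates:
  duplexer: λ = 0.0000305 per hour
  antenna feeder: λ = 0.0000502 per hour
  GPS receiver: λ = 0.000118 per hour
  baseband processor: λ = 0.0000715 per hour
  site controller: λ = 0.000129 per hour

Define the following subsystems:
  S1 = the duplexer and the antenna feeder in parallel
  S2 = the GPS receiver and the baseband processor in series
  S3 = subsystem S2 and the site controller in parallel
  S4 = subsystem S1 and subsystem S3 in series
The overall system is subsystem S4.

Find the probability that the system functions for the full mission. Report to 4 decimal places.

R(duplexer) = exp(−0.0000305 × 1000) = 0.969960
R(antenna feeder) = exp(−0.0000502 × 1000) = 0.951039
R(GPS receiver) = exp(−0.000118 × 1000) = 0.888696
R(baseband processor) = exp(−0.0000715 × 1000) = 0.930996
R(site controller) = exp(−0.000129 × 1000) = 0.878974
Parallel (duplexer and antenna feeder): 1 − (1 − 0.969960)(1 − 0.951039) = 0.998529
Series (GPS receiver and baseband processor): 0.888696 × 0.930996 = 0.827372
Parallel ([0.827372] and site controller): 1 − (1 − 0.827372)(1 − 0.878974) = 0.979108
Series ([0.998529] and [0.979108]): 0.998529 × 0.979108 = 0.9777

0.9777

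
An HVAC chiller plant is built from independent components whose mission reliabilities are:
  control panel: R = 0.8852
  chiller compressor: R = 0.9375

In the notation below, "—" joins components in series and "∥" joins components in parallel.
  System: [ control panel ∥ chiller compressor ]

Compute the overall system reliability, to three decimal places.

Parallel (control panel and chiller compressor): 1 − (1 − 0.88520)(1 − 0.93750) = 0.993

0.993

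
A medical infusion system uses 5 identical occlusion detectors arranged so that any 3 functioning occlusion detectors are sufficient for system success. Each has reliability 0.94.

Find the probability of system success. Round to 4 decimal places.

0.9980

R = Σ_{i=3}^{5} C(5,i) p^i (1−p)^{5−i} with p = 0.94
C(5,3)·0.94^3·0.06^2 = 0.029901
C(5,4)·0.94^4·0.06^1 = 0.234225
C(5,5)·0.94^5·0.06^0 = 0.733904
Sum = 0.9980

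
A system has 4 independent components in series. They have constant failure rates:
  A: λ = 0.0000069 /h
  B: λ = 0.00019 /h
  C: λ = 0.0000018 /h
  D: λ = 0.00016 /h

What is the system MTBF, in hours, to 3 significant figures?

Series of exponential components: λ_sys = Σ λ_i
λ_sys = 0.0000069 + 0.00019 + 0.0000018 + 0.00016 = 3.5870e-04 /h
MTBF = 1 / λ_sys = 2790 h

2790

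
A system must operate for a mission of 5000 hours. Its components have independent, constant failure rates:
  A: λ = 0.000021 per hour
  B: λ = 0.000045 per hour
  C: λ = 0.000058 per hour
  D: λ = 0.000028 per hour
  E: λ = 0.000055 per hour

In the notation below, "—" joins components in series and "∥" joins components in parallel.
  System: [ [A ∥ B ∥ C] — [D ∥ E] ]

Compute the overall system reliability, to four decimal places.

R(A) = exp(−0.000021 × 5000) = 0.900325
R(B) = exp(−0.000045 × 5000) = 0.798516
R(C) = exp(−0.000058 × 5000) = 0.748264
R(D) = exp(−0.000028 × 5000) = 0.869358
R(E) = exp(−0.000055 × 5000) = 0.759572
Parallel (A, B, and C): 1 − (1 − 0.900325)(1 − 0.798516)(1 − 0.748264) = 0.994944
Parallel (D and E): 1 − (1 − 0.869358)(1 − 0.759572) = 0.968590
Series ([0.994944] and [0.968590]): 0.994944 × 0.968590 = 0.9637

0.9637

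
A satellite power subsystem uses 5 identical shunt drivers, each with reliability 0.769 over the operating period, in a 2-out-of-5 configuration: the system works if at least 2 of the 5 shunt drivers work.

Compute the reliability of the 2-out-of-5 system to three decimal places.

R = Σ_{i=2}^{5} C(5,i) p^i (1−p)^{5−i} with p = 0.769
C(5,2)·0.769^2·0.231^3 = 0.07289
C(5,3)·0.769^3·0.231^2 = 0.24266
C(5,4)·0.769^4·0.231^1 = 0.40391
C(5,5)·0.769^5·0.231^0 = 0.26893
Sum = 0.988

0.988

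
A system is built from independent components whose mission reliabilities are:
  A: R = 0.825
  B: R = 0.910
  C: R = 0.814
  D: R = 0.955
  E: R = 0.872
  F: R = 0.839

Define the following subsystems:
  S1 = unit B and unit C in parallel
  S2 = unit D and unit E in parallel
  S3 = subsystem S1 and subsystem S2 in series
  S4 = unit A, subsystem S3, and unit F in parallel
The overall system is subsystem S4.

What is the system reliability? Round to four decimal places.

0.9994

Parallel (B and C): 1 − (1 − 0.910000)(1 − 0.814000) = 0.983260
Parallel (D and E): 1 − (1 − 0.955000)(1 − 0.872000) = 0.994240
Series ([0.983260] and [0.994240]): 0.983260 × 0.994240 = 0.977596
Parallel (A, [0.977596], and F): 1 − (1 − 0.825000)(1 − 0.977596)(1 − 0.839000) = 0.9994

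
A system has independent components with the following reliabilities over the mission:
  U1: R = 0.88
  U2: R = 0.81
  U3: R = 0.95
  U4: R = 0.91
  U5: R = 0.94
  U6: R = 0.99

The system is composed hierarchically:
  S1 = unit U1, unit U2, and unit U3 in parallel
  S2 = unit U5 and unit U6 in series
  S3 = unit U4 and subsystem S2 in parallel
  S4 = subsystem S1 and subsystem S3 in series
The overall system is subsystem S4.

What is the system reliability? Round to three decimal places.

Parallel (U1, U2, and U3): 1 − (1 − 0.88000)(1 − 0.81000)(1 − 0.95000) = 0.99886
Series (U5 and U6): 0.94000 × 0.99000 = 0.93060
Parallel (U4 and [0.93060]): 1 − (1 − 0.91000)(1 − 0.93060) = 0.99375
Series ([0.99886] and [0.99375]): 0.99886 × 0.99375 = 0.993

0.993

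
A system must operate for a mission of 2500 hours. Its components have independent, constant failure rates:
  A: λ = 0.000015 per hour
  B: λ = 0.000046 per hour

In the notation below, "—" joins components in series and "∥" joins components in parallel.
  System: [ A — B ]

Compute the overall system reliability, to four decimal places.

0.8586

R(A) = exp(−0.000015 × 2500) = 0.963194
R(B) = exp(−0.000046 × 2500) = 0.891366
Series (A and B): 0.963194 × 0.891366 = 0.8586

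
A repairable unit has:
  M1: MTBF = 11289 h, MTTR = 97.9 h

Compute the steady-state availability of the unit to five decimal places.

0.99140

A(M1) = MTBF/(MTBF+MTTR) = 11289/(11289+97.9) = 0.99140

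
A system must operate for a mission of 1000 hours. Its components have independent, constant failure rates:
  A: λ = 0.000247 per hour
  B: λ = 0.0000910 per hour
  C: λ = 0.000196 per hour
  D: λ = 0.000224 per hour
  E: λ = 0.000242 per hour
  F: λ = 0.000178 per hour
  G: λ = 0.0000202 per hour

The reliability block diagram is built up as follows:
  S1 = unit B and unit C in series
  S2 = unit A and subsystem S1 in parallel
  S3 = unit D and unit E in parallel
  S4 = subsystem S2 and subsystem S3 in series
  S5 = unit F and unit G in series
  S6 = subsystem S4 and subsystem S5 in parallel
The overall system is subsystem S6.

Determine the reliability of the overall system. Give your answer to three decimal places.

R(A) = exp(−0.000247 × 1000) = 0.78114
R(B) = exp(−0.0000910 × 1000) = 0.91302
R(C) = exp(−0.000196 × 1000) = 0.82201
R(D) = exp(−0.000224 × 1000) = 0.79932
R(E) = exp(−0.000242 × 1000) = 0.78506
R(F) = exp(−0.000178 × 1000) = 0.83694
R(G) = exp(−0.0000202 × 1000) = 0.98000
Series (B and C): 0.91302 × 0.82201 = 0.75051
Parallel (A and [0.75051]): 1 − (1 − 0.78114)(1 − 0.75051) = 0.94540
Parallel (D and E): 1 − (1 − 0.79932)(1 − 0.78506) = 0.95687
Series ([0.94540] and [0.95687]): 0.94540 × 0.95687 = 0.90462
Series (F and G): 0.83694 × 0.98000 = 0.82020
Parallel ([0.90462] and [0.82020]): 1 − (1 − 0.90462)(1 − 0.82020) = 0.983

0.983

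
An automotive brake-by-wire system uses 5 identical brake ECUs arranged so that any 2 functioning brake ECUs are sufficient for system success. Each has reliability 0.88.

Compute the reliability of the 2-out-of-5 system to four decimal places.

R = Σ_{i=2}^{5} C(5,i) p^i (1−p)^{5−i} with p = 0.88
C(5,2)·0.88^2·0.12^3 = 0.013382
C(5,3)·0.88^3·0.12^2 = 0.098132
C(5,4)·0.88^4·0.12^1 = 0.359817
C(5,5)·0.88^5·0.12^0 = 0.527732
Sum = 0.9991

0.9991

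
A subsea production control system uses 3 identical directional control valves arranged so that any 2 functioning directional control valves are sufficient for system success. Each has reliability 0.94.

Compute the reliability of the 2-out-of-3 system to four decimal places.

0.9896

R = Σ_{i=2}^{3} C(3,i) p^i (1−p)^{3−i} with p = 0.94
C(3,2)·0.94^2·0.06^1 = 0.159048
C(3,3)·0.94^3·0.06^0 = 0.830584
Sum = 0.9896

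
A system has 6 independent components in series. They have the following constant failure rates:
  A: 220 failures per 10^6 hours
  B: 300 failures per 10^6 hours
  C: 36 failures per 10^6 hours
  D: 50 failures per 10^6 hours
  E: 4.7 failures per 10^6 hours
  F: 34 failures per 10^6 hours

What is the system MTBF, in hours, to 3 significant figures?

1550

Series of exponential components: λ_sys = Σ λ_i
λ_sys = 0.00022 + 0.00030 + 0.000036 + 0.000050 + 0.0000047 + 0.000034 = 6.4470e-04 /h
MTBF = 1 / λ_sys = 1550 h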